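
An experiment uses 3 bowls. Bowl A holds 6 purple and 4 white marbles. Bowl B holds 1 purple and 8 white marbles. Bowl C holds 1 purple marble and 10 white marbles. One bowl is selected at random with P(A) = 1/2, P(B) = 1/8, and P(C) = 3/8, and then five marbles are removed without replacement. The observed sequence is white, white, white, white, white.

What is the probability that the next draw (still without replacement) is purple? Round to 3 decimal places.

0.184

The likelihood of the observed sequence under each hypothesis: P(data | bowl A) = (4/10)(3/9)(2/8)(1/7)(0/6) = 0; P(data | bowl B) = (8/9)(7/8)(6/7)(5/6)(4/5) = 4/9; P(data | bowl C) = (10/11)(9/10)(8/9)(7/8)(6/7) = 6/11.
The prior-weighted likelihoods are 1/2 · 0 = 0, 1/8 · 4/9 = 1/18, 3/8 · 6/11 = 9/44; with total 103/396.
Normalising, the posterior is P(bowl A | data) = 0, P(bowl B | data) = 22/103, P(bowl C | data) = 81/103.
Averaging over the posterior, P(purple next | data) = (1/4)(22/103) + (1/6)(81/103) = 19/103.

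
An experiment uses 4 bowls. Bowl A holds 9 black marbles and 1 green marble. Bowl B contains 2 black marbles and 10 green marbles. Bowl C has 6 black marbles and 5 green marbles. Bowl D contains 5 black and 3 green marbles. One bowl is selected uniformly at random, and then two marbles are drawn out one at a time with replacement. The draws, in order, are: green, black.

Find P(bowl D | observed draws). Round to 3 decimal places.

0.330

Under each hypothesis, the probability of the observed sequence is: P(data | bowl A) = (1/10)(9/10) = 0.09; P(data | bowl B) = (10/12)(2/12) = 0.13889; P(data | bowl C) = (5/11)(6/11) = 0.24793; P(data | bowl D) = (3/8)(5/8) = 0.23438.
The prior-weighted likelihoods are 1/4 · 0.09 = 0.0225, 1/4 · 0.13889 = 0.034722, 1/4 · 0.24793 = 0.061983, 1/4 · 0.23438 = 0.058594; these sum to 0.1778.
So P(bowl D | data) = (0.058594) / (0.1778) = 0.32955.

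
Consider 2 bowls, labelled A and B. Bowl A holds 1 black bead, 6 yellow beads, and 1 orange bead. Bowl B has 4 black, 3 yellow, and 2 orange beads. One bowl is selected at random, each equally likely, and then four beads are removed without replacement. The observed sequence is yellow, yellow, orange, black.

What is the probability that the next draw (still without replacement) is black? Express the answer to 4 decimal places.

0.2824

For each hypothesis, P(data | H) works out to: P(data | bowl A) = (6/8)(5/7)(1/6)(1/5) = 0.017857; P(data | bowl B) = (3/9)(2/8)(2/7)(4/6) = 0.015873.
Multiplying each by its prior: 1/2 · 0.017857 = 0.0089286, 1/2 · 0.015873 = 0.0079365; with total 0.016865.
Normalising, the posterior is P(bowl A | data) = 0.52941, P(bowl B | data) = 0.47059.
The predictive probability is P(black next | data) = (0)(0.52941) + (3/5)(0.47059) = 0.28235.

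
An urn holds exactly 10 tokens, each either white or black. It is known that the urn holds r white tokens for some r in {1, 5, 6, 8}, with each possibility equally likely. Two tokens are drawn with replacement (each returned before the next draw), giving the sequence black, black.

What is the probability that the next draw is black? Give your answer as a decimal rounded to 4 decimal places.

For each hypothesis, P(data | H) works out to: P(data | r = 1) = (9/10)(9/10) = 81/100; P(data | r = 5) = (5/10)(5/10) = 1/4; P(data | r = 6) = (4/10)(4/10) = 4/25; P(data | r = 8) = (2/10)(2/10) = 1/25.
Weighting by the prior gives 1/4 · 81/100 = 81/400, 1/4 · 1/4 = 1/16, 1/4 · 4/25 = 1/25, 1/4 · 1/25 = 1/100; with total 63/200.
The posterior is then P(r = 1 | data) = 9/14, P(r = 5 | data) = 25/126, P(r = 6 | data) = 8/63, P(r = 8 | data) = 2/63.
So P(black next | data) = Σ P(black next | H) P(H | data) = (9/10)(9/14) + (1/2)(25/126) + (2/5)(8/63) + (1/5)(2/63) = 463/630.

0.7349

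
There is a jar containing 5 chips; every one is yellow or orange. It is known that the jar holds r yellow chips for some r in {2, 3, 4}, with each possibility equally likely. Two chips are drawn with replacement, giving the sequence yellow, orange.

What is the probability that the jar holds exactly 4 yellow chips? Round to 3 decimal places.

Under each hypothesis, the probability of the observed sequence is: P(data | r = 2) = (2/5)(3/5) = 6/25; P(data | r = 3) = (3/5)(2/5) = 6/25; P(data | r = 4) = (4/5)(1/5) = 4/25.
Multiplying each by its prior: 1/3 · 6/25 = 2/25, 1/3 · 6/25 = 2/25, 1/3 · 4/25 = 4/75; these sum to 16/75.
So P(r = 4 | data) = (4/75) / (16/75) = 1/4.

0.250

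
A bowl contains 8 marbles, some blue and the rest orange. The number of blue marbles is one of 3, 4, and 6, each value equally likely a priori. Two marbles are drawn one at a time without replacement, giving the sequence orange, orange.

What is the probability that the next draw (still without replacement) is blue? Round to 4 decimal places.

The likelihood of the observed sequence under each hypothesis: P(data | r = 3) = (5/8)(4/7) = 5/14; P(data | r = 4) = (4/8)(3/7) = 3/14; P(data | r = 6) = (2/8)(1/7) = 1/28.
The prior-weighted likelihoods are 1/3 · 5/14 = 5/42, 1/3 · 3/14 = 1/14, 1/3 · 1/28 = 1/84; with total 17/84.
Normalising, the posterior is P(r = 3 | data) = 10/17, P(r = 4 | data) = 6/17, P(r = 6 | data) = 1/17.
Averaging over the posterior, P(blue next | data) = (1/2)(10/17) + (2/3)(6/17) + (1)(1/17) = 10/17.

0.5882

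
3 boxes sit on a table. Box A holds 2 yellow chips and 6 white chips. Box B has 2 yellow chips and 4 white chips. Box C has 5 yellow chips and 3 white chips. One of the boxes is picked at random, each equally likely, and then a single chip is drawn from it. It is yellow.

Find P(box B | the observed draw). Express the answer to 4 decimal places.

The likelihood of this draw under each hypothesis: P(data | box A) = (2/8) = 1/4; P(data | box B) = (2/6) = 1/3; P(data | box C) = (5/8) = 5/8.
The prior-weighted likelihoods are 1/3 · 1/4 = 1/12, 1/3 · 1/3 = 1/9, 1/3 · 5/8 = 5/24; summing to 29/72.
So P(box B | data) = (1/9) / (29/72) = 8/29.

0.2759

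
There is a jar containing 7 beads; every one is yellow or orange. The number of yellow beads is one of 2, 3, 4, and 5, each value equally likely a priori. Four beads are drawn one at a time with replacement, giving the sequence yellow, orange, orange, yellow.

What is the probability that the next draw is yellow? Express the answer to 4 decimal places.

For each hypothesis, P(data | H) works out to: P(data | r = 2) = (2/7)(5/7)(5/7)(2/7) = 0.041649; P(data | r = 3) = (3/7)(4/7)(4/7)(3/7) = 0.059975; P(data | r = 4) = (4/7)(3/7)(3/7)(4/7) = 0.059975; P(data | r = 5) = (5/7)(2/7)(2/7)(5/7) = 0.041649.
Multiplying each by its prior: 1/4 · 0.041649 = 0.010412, 1/4 · 0.059975 = 0.014994, 1/4 · 0.059975 = 0.014994, 1/4 · 0.041649 = 0.010412; with total 0.050812.
Normalising, the posterior is P(r = 2 | data) = 0.20492, P(r = 3 | data) = 0.29508, P(r = 4 | data) = 0.29508, P(r = 5 | data) = 0.20492.
The predictive probability is P(yellow next | data) = (2/7)(0.20492) + (3/7)(0.29508) + (4/7)(0.29508) + (5/7)(0.20492) = 0.5.

0.5000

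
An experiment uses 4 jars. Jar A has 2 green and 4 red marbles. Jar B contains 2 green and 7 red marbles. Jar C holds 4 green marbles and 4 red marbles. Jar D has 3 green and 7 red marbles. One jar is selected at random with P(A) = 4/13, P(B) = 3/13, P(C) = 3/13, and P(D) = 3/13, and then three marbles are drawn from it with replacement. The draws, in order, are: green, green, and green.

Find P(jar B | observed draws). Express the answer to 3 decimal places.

Compute the likelihood of the observed sequence for each case: P(data | jar A) = (2/6)(2/6)(2/6) = 0.037037; P(data | jar B) = (2/9)(2/9)(2/9) = 0.010974; P(data | jar C) = (4/8)(4/8)(4/8) = 0.125; P(data | jar D) = (3/10)(3/10)(3/10) = 0.027.
The prior-weighted likelihoods are 4/13 · 0.037037 = 0.011396, 3/13 · 0.010974 = 0.0025324, 3/13 · 0.125 = 0.028846, 3/13 · 0.027 = 0.0062308; these sum to 0.049005.
By Bayes' rule, P(jar B | data) = (0.0025324) / (0.049005) = 0.051677.

0.052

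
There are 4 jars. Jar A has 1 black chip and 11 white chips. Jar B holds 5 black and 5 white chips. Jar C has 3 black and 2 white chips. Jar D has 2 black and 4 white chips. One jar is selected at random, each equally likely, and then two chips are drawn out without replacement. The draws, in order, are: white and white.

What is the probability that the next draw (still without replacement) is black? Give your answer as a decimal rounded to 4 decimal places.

For each hypothesis, P(data | H) works out to: P(data | jar A) = (11/12)(10/11) = 5/6; P(data | jar B) = (5/10)(4/9) = 2/9; P(data | jar C) = (2/5)(1/4) = 1/10; P(data | jar D) = (4/6)(3/5) = 2/5.
Weighting by the prior gives 1/4 · 5/6 = 5/24, 1/4 · 2/9 = 1/18, 1/4 · 1/10 = 1/40, 1/4 · 2/5 = 1/10; summing to 7/18.
Normalising, the posterior is P(jar A | data) = 15/28, P(jar B | data) = 1/7, P(jar C | data) = 9/140, P(jar D | data) = 9/35.
So P(black next | data) = Σ P(black next | H) P(H | data) = (1/10)(15/28) + (5/8)(1/7) + (1)(9/140) + (1/2)(9/35) = 47/140.

0.3357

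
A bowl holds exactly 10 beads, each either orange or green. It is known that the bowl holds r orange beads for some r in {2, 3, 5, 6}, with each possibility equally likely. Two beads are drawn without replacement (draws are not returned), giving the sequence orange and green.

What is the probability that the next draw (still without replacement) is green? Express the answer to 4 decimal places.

0.5959

Compute the likelihood of the observed sequence for each case: P(data | r = 2) = (2/10)(8/9) = 8/45; P(data | r = 3) = (3/10)(7/9) = 7/30; P(data | r = 5) = (5/10)(5/9) = 5/18; P(data | r = 6) = (6/10)(4/9) = 4/15.
Weighting by the prior gives 1/4 · 8/45 = 2/45, 1/4 · 7/30 = 7/120, 1/4 · 5/18 = 5/72, 1/4 · 4/15 = 1/15; these sum to 43/180.
The posterior is then P(r = 2 | data) = 8/43, P(r = 3 | data) = 21/86, P(r = 5 | data) = 25/86, P(r = 6 | data) = 12/43.
Averaging over the posterior, P(green next | data) = (7/8)(8/43) + (3/4)(21/86) + (1/2)(25/86) + (3/8)(12/43) = 205/344.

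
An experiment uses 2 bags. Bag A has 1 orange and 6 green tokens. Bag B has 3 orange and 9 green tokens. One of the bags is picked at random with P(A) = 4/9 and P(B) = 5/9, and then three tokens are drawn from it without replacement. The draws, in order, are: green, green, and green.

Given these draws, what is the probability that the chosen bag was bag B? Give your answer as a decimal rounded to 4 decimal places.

0.4551

For each hypothesis, P(data | H) works out to: P(data | bag A) = (6/7)(5/6)(4/5) = 4/7; P(data | bag B) = (9/12)(8/11)(7/10) = 21/55.
Weighting by the prior gives 4/9 · 4/7 = 16/63, 5/9 · 21/55 = 7/33; summing to 323/693.
Therefore the posterior P(bag B | data) = (7/33) / (323/693) = 147/323.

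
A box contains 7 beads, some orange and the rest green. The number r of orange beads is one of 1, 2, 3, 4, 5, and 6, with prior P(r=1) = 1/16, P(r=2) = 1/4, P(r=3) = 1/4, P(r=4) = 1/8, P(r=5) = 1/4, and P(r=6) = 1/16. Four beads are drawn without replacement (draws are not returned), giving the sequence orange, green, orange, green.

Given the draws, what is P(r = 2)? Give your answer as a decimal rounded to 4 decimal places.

0.2128

Under each hypothesis, the probability of the observed sequence is: P(data | r = 1) = (1/7)(6/6)(0/5) = 0; P(data | r = 2) = (2/7)(5/6)(1/5)(4/4) = 1/21; P(data | r = 3) = (3/7)(4/6)(2/5)(3/4) = 3/35; P(data | r = 4) = (4/7)(3/6)(3/5)(2/4) = 3/35; P(data | r = 5) = (5/7)(2/6)(4/5)(1/4) = 1/21; P(data | r = 6) = (6/7)(1/6)(5/5)(0/4) = 0.
Weighting by the prior gives 1/16 · 0 = 0, 1/4 · 1/21 = 1/84, 1/4 · 3/35 = 3/140, 1/8 · 3/35 = 3/280, 1/4 · 1/21 = 1/84, 1/16 · 0 = 0; summing to 47/840.
Therefore the posterior P(r = 2 | data) = (1/84) / (47/840) = 10/47.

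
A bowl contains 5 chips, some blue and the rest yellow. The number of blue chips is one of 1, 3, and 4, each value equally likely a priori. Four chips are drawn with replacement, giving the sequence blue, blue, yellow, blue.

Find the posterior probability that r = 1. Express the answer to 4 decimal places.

Under each hypothesis, the probability of the observed sequence is: P(data | r = 1) = (1/5)(1/5)(4/5)(1/5) = 0.0064; P(data | r = 3) = (3/5)(3/5)(2/5)(3/5) = 0.0864; P(data | r = 4) = (4/5)(4/5)(1/5)(4/5) = 0.1024.
Weighting by the prior gives 1/3 · 0.0064 = 0.0021333, 1/3 · 0.0864 = 0.0288, 1/3 · 0.1024 = 0.034133; these sum to 0.065067.
By Bayes' rule, P(r = 1 | data) = (0.0021333) / (0.065067) = 0.032787.

0.0328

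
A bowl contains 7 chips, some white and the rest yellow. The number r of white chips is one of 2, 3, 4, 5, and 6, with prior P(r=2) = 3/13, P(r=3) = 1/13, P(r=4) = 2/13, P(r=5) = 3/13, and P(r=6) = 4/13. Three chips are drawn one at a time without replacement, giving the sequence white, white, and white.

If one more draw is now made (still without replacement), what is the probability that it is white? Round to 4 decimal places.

0.6471

For each hypothesis, P(data | H) works out to: P(data | r = 2) = (2/7)(1/6)(0/5) = 0; P(data | r = 3) = (3/7)(2/6)(1/5) = 1/35; P(data | r = 4) = (4/7)(3/6)(2/5) = 4/35; P(data | r = 5) = (5/7)(4/6)(3/5) = 2/7; P(data | r = 6) = (6/7)(5/6)(4/5) = 4/7.
The prior-weighted likelihoods are 3/13 · 0 = 0, 1/13 · 1/35 = 1/455, 2/13 · 4/35 = 8/455, 3/13 · 2/7 = 6/91, 4/13 · 4/7 = 16/91; with total 17/65.
Dividing through by the total gives posterior P(r = 2 | data) = 0, P(r = 3 | data) = 1/119, P(r = 4 | data) = 8/119, P(r = 5 | data) = 30/119, P(r = 6 | data) = 80/119.
Averaging over the posterior, P(white next | data) = (0)(1/119) + (1/4)(8/119) + (1/2)(30/119) + (3/4)(80/119) = 11/17.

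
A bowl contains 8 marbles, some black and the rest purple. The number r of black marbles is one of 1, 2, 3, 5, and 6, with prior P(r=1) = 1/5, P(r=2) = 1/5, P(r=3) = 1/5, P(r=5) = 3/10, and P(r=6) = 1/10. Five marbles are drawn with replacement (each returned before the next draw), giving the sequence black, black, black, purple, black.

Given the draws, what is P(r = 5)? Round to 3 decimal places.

Compute the likelihood of the observed sequence for each case: P(data | r = 1) = (1/8)(1/8)(1/8)(7/8)(1/8) = 0.00021362; P(data | r = 2) = (2/8)(2/8)(2/8)(6/8)(2/8) = 0.0029297; P(data | r = 3) = (3/8)(3/8)(3/8)(5/8)(3/8) = 0.01236; P(data | r = 5) = (5/8)(5/8)(5/8)(3/8)(5/8) = 0.05722; P(data | r = 6) = (6/8)(6/8)(6/8)(2/8)(6/8) = 0.079102.
Weighting by the prior gives 1/5 · 0.00021362 = 4.2725e-05, 1/5 · 0.0029297 = 0.00058594, 1/5 · 0.01236 = 0.0024719, 3/10 · 0.05722 = 0.017166, 1/10 · 0.079102 = 0.0079102; with total 0.028177.
Hence P(r = 5 | data) = (0.017166) / (0.028177) = 0.60923.

0.609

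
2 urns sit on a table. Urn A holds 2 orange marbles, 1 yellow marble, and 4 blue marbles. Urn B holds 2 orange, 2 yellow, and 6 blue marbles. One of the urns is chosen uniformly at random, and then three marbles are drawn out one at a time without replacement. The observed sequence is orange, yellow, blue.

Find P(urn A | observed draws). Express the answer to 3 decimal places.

0.533

Compute the likelihood of the observed sequence for each case: P(data | urn A) = (2/7)(1/6)(4/5) = 4/105; P(data | urn B) = (2/10)(2/9)(6/8) = 1/30.
The prior-weighted likelihoods are 1/2 · 4/105 = 2/105, 1/2 · 1/30 = 1/60; summing to 1/28.
So P(urn A | data) = (2/105) / (1/28) = 8/15.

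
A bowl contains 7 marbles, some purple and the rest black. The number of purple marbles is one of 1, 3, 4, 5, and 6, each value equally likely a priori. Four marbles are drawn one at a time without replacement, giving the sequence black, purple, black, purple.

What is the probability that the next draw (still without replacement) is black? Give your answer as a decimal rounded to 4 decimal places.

Under each hypothesis, the probability of the observed sequence is: P(data | r = 1) = (6/7)(1/6)(5/5)(0/4) = 0; P(data | r = 3) = (4/7)(3/6)(3/5)(2/4) = 3/35; P(data | r = 4) = (3/7)(4/6)(2/5)(3/4) = 3/35; P(data | r = 5) = (2/7)(5/6)(1/5)(4/4) = 1/21; P(data | r = 6) = (1/7)(6/6)(0/5) = 0.
The prior-weighted likelihoods are 1/5 · 0 = 0, 1/5 · 3/35 = 3/175, 1/5 · 3/35 = 3/175, 1/5 · 1/21 = 1/105, 1/5 · 0 = 0; summing to 23/525.
The posterior is then P(r = 1 | data) = 0, P(r = 3 | data) = 9/23, P(r = 4 | data) = 9/23, P(r = 5 | data) = 5/23, P(r = 6 | data) = 0.
So P(black next | data) = Σ P(black next | H) P(H | data) = (2/3)(9/23) + (1/3)(9/23) + (0)(5/23) = 9/23.

0.3913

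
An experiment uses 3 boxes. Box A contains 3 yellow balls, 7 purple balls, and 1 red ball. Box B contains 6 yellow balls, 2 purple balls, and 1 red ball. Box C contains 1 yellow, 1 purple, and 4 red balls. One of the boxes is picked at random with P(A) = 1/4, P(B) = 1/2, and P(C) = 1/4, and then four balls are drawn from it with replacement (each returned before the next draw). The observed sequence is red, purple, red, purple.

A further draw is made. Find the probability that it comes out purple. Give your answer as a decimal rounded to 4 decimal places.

Compute the likelihood of the observed sequence for each case: P(data | box A) = (1/11)(7/11)(1/11)(7/11) = 0.0033468; P(data | box B) = (1/9)(2/9)(1/9)(2/9) = 0.00060966; P(data | box C) = (4/6)(1/6)(4/6)(1/6) = 0.012346.
Weighting by the prior gives 1/4 · 0.0033468 = 0.00083669, 1/2 · 0.00060966 = 0.00030483, 1/4 · 0.012346 = 0.0030864; summing to 0.0042279.
Dividing through by the total gives posterior P(box A | data) = 0.1979, P(box B | data) = 0.072099, P(box C | data) = 0.73001.
Averaging over the posterior, P(purple next | data) = (7/11)(0.1979) + (2/9)(0.072099) + (1/6)(0.73001) = 0.26362.

0.2636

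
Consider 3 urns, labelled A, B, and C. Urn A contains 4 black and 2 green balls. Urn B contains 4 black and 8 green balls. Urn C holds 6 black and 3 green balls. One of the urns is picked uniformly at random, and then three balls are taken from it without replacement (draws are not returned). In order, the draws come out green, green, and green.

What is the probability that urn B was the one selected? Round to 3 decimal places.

For each hypothesis, P(data | H) works out to: P(data | urn A) = (2/6)(1/5)(0/4) = 0; P(data | urn B) = (8/12)(7/11)(6/10) = 0.25455; P(data | urn C) = (3/9)(2/8)(1/7) = 0.011905.
Multiplying each by its prior: 1/3 · 0 = 0, 1/3 · 0.25455 = 0.084848, 1/3 · 0.011905 = 0.0039683; these sum to 0.088817.
Therefore the posterior P(urn B | data) = (0.084848) / (0.088817) = 0.95532.

0.955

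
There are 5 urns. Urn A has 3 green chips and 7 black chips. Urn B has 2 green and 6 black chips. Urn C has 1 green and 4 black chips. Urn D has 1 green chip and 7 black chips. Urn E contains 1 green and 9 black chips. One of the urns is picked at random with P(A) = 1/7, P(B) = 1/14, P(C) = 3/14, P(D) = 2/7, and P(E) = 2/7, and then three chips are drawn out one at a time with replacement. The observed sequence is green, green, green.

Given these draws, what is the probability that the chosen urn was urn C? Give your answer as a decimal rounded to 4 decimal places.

0.2276

Under each hypothesis, the probability of the observed sequence is: P(data | urn A) = (3/10)(3/10)(3/10) = 0.027; P(data | urn B) = (2/8)(2/8)(2/8) = 0.015625; P(data | urn C) = (1/5)(1/5)(1/5) = 0.008; P(data | urn D) = (1/8)(1/8)(1/8) = 0.0019531; P(data | urn E) = (1/10)(1/10)(1/10) = 0.001.
The prior-weighted likelihoods are 1/7 · 0.027 = 0.0038571, 1/14 · 0.015625 = 0.0011161, 3/14 · 0.008 = 0.0017143, 2/7 · 0.0019531 = 0.00055804, 2/7 · 0.001 = 0.00028571; these sum to 0.0075312.
So P(urn C | data) = (0.0017143) / (0.0075312) = 0.22762.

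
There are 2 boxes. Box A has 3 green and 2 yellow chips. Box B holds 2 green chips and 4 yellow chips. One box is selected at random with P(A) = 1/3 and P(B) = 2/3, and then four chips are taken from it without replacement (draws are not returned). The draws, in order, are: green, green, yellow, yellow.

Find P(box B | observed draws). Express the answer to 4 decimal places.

0.5714

Under each hypothesis, the probability of the observed sequence is: P(data | box A) = (3/5)(2/4)(2/3)(1/2) = 1/10; P(data | box B) = (2/6)(1/5)(4/4)(3/3) = 1/15.
The prior-weighted likelihoods are 1/3 · 1/10 = 1/30, 2/3 · 1/15 = 2/45; these sum to 7/90.
Therefore the posterior P(box B | data) = (2/45) / (7/90) = 4/7.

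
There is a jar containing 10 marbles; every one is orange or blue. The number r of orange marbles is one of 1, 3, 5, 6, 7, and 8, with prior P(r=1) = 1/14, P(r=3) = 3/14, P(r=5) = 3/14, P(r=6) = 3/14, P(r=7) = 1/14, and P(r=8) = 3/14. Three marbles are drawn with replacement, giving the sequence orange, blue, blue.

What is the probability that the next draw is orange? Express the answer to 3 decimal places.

The likelihood of the observed sequence under each hypothesis: P(data | r = 1) = (1/10)(9/10)(9/10) = 0.081; P(data | r = 3) = (3/10)(7/10)(7/10) = 0.147; P(data | r = 5) = (5/10)(5/10)(5/10) = 0.125; P(data | r = 6) = (6/10)(4/10)(4/10) = 0.096; P(data | r = 7) = (7/10)(3/10)(3/10) = 0.063; P(data | r = 8) = (8/10)(2/10)(2/10) = 0.032.
The prior-weighted likelihoods are 1/14 · 0.081 = 0.0057857, 3/14 · 0.147 = 0.0315, 3/14 · 0.125 = 0.026786, 3/14 · 0.096 = 0.020571, 1/14 · 0.063 = 0.0045, 3/14 · 0.032 = 0.0068571; summing to 0.096.
Dividing through by the total gives posterior P(r = 1 | data) = 0.060268, P(r = 3 | data) = 0.32812, P(r = 5 | data) = 0.27902, P(r = 6 | data) = 0.21429, P(r = 7 | data) = 0.046875, P(r = 8 | data) = 0.071429.
So P(orange next | data) = Σ P(orange next | H) P(H | data) = (1/10)(0.060268) + (3/10)(0.32812) + (1/2)(0.27902) + (3/5)(0.21429) + (7/10)(0.046875) + (4/5)(0.071429) = 0.4625.

0.463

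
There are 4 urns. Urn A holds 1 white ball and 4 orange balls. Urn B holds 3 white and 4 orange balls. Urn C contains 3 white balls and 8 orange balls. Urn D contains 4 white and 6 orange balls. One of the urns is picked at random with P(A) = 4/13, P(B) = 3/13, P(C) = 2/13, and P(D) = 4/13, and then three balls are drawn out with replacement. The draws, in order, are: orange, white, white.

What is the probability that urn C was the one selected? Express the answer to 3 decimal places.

0.116

The likelihood of the observed sequence under each hypothesis: P(data | urn A) = (4/5)(1/5)(1/5) = 0.032; P(data | urn B) = (4/7)(3/7)(3/7) = 0.10496; P(data | urn C) = (8/11)(3/11)(3/11) = 0.054095; P(data | urn D) = (6/10)(4/10)(4/10) = 0.096.
Multiplying each by its prior: 4/13 · 0.032 = 0.0098462, 3/13 · 0.10496 = 0.024221, 2/13 · 0.054095 = 0.0083223, 4/13 · 0.096 = 0.029538; these sum to 0.071928.
Hence P(urn C | data) = (0.0083223) / (0.071928) = 0.1157.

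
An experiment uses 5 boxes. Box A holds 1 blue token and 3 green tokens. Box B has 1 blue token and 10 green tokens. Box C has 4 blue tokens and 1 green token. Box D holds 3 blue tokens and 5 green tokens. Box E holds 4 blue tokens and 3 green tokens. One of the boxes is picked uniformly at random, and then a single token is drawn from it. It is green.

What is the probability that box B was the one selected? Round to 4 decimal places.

0.3121

Under each hypothesis, the probability of this draw is: P(data | box A) = (3/4) = 0.75; P(data | box B) = (10/11) = 0.90909; P(data | box C) = (1/5) = 0.2; P(data | box D) = (5/8) = 0.625; P(data | box E) = (3/7) = 0.42857.
Multiplying each by its prior: 1/5 · 0.75 = 0.15, 1/5 · 0.90909 = 0.18182, 1/5 · 0.2 = 0.04, 1/5 · 0.625 = 0.125, 1/5 · 0.42857 = 0.085714; summing to 0.58253.
So P(box B | data) = (0.18182) / (0.58253) = 0.31212.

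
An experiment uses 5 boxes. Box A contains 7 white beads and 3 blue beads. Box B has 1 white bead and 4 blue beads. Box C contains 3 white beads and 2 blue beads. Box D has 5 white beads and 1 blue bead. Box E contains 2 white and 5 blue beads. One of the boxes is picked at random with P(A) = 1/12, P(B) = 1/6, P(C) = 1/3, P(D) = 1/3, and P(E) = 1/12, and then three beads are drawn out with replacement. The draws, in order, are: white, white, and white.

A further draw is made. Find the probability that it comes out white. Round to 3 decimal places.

0.757

For each hypothesis, P(data | H) works out to: P(data | box A) = (7/10)(7/10)(7/10) = 0.343; P(data | box B) = (1/5)(1/5)(1/5) = 0.008; P(data | box C) = (3/5)(3/5)(3/5) = 0.216; P(data | box D) = (5/6)(5/6)(5/6) = 0.5787; P(data | box E) = (2/7)(2/7)(2/7) = 0.023324.
Multiplying each by its prior: 1/12 · 0.343 = 0.028583, 1/6 · 0.008 = 0.0013333, 1/3 · 0.216 = 0.072, 1/3 · 0.5787 = 0.1929, 1/12 · 0.023324 = 0.0019436; summing to 0.29676.
Dividing through by the total gives posterior P(box A | data) = 0.096318, P(box B | data) = 0.0044929, P(box C | data) = 0.24262, P(box D | data) = 0.65002, P(box E | data) = 0.0065495.
The predictive probability is P(white next | data) = (7/10)(0.096318) + (1/5)(0.0044929) + (3/5)(0.24262) + (5/6)(0.65002) + (2/7)(0.0065495) = 0.75745.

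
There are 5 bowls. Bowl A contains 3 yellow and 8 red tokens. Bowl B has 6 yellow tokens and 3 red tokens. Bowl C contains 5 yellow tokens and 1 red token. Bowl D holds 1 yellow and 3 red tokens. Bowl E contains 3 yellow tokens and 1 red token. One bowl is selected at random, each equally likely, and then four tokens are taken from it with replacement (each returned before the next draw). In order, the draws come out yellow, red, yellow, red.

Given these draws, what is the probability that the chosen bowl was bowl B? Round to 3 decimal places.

Under each hypothesis, the probability of the observed sequence is: P(data | bowl A) = (3/11)(8/11)(3/11)(8/11) = 0.039342; P(data | bowl B) = (6/9)(3/9)(6/9)(3/9) = 0.049383; P(data | bowl C) = (5/6)(1/6)(5/6)(1/6) = 0.01929; P(data | bowl D) = (1/4)(3/4)(1/4)(3/4) = 0.035156; P(data | bowl E) = (3/4)(1/4)(3/4)(1/4) = 0.035156.
Weighting by the prior gives 1/5 · 0.039342 = 0.0078683, 1/5 · 0.049383 = 0.0098765, 1/5 · 0.01929 = 0.003858, 1/5 · 0.035156 = 0.0070313, 1/5 · 0.035156 = 0.0070313; these sum to 0.035665.
Therefore the posterior P(bowl B | data) = (0.0098765) / (0.035665) = 0.27692.

0.277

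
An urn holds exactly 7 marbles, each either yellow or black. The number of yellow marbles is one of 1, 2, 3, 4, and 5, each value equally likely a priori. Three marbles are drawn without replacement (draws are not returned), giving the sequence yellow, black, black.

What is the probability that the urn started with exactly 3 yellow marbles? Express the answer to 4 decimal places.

0.2571

The likelihood of the observed sequence under each hypothesis: P(data | r = 1) = (1/7)(6/6)(5/5) = 1/7; P(data | r = 2) = (2/7)(5/6)(4/5) = 4/21; P(data | r = 3) = (3/7)(4/6)(3/5) = 6/35; P(data | r = 4) = (4/7)(3/6)(2/5) = 4/35; P(data | r = 5) = (5/7)(2/6)(1/5) = 1/21.
Weighting by the prior gives 1/5 · 1/7 = 1/35, 1/5 · 4/21 = 4/105, 1/5 · 6/35 = 6/175, 1/5 · 4/35 = 4/175, 1/5 · 1/21 = 1/105; these sum to 2/15.
By Bayes' rule, P(r = 3 | data) = (6/175) / (2/15) = 9/35.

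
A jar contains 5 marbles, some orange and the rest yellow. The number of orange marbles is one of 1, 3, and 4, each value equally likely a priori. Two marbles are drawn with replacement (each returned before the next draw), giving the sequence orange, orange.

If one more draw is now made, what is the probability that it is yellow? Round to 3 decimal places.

0.292

For each hypothesis, P(data | H) works out to: P(data | r = 1) = (1/5)(1/5) = 1/25; P(data | r = 3) = (3/5)(3/5) = 9/25; P(data | r = 4) = (4/5)(4/5) = 16/25.
Multiplying each by its prior: 1/3 · 1/25 = 1/75, 1/3 · 9/25 = 3/25, 1/3 · 16/25 = 16/75; with total 26/75.
Dividing through by the total gives posterior P(r = 1 | data) = 1/26, P(r = 3 | data) = 9/26, P(r = 4 | data) = 8/13.
The predictive probability is P(yellow next | data) = (4/5)(1/26) + (2/5)(9/26) + (1/5)(8/13) = 19/65.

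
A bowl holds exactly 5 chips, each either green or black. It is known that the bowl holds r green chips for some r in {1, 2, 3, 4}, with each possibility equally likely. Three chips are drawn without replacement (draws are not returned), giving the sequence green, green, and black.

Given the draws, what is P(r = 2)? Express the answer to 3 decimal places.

0.200

Compute the likelihood of the observed sequence for each case: P(data | r = 1) = (1/5)(0/4) = 0; P(data | r = 2) = (2/5)(1/4)(3/3) = 1/10; P(data | r = 3) = (3/5)(2/4)(2/3) = 1/5; P(data | r = 4) = (4/5)(3/4)(1/3) = 1/5.
The prior-weighted likelihoods are 1/4 · 0 = 0, 1/4 · 1/10 = 1/40, 1/4 · 1/5 = 1/20, 1/4 · 1/5 = 1/20; with total 1/8.
Therefore the posterior P(r = 2 | data) = (1/40) / (1/8) = 1/5.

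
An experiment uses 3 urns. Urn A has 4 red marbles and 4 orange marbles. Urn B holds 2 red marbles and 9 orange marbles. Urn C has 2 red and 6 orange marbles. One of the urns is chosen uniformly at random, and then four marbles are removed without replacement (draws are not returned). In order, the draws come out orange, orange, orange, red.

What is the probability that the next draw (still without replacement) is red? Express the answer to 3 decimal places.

For each hypothesis, P(data | H) works out to: P(data | urn A) = (4/8)(3/7)(2/6)(4/5) = 2/35; P(data | urn B) = (9/11)(8/10)(7/9)(2/8) = 7/55; P(data | urn C) = (6/8)(5/7)(4/6)(2/5) = 1/7.
Weighting by the prior gives 1/3 · 2/35 = 2/105, 1/3 · 7/55 = 7/165, 1/3 · 1/7 = 1/21; summing to 6/55.
Normalising, the posterior is P(urn A | data) = 11/63, P(urn B | data) = 7/18, P(urn C | data) = 55/126.
The predictive probability is P(red next | data) = (3/4)(11/63) + (1/7)(7/18) + (1/4)(55/126) = 149/504.

0.296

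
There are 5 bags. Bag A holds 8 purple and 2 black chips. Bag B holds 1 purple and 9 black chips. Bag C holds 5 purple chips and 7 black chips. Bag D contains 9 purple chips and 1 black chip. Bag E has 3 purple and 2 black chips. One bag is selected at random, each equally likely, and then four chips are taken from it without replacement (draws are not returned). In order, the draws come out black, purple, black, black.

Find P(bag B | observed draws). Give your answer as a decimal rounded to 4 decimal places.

The likelihood of the observed sequence under each hypothesis: P(data | bag A) = (2/10)(8/9)(1/8)(0/7) = 0; P(data | bag B) = (9/10)(1/9)(8/8)(7/7) = 0.1; P(data | bag C) = (7/12)(5/11)(6/10)(5/9) = 0.088384; P(data | bag D) = (1/10)(9/9)(0/8) = 0; P(data | bag E) = (2/5)(3/4)(1/3)(0/2) = 0.
Weighting by the prior gives 1/5 · 0 = 0, 1/5 · 0.1 = 0.02, 1/5 · 0.088384 = 0.017677, 1/5 · 0 = 0, 1/5 · 0 = 0; these sum to 0.037677.
By Bayes' rule, P(bag B | data) = (0.02) / (0.037677) = 0.53083.

0.5308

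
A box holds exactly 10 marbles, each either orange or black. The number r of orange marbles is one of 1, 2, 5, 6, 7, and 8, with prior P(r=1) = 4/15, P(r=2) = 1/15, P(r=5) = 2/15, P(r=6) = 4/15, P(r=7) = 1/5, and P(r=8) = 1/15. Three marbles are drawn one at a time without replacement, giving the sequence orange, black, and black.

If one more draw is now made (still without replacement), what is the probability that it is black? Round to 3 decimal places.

0.553

Compute the likelihood of the observed sequence for each case: P(data | r = 1) = (1/10)(9/9)(8/8) = 0.1; P(data | r = 2) = (2/10)(8/9)(7/8) = 0.15556; P(data | r = 5) = (5/10)(5/9)(4/8) = 0.13889; P(data | r = 6) = (6/10)(4/9)(3/8) = 0.1; P(data | r = 7) = (7/10)(3/9)(2/8) = 0.058333; P(data | r = 8) = (8/10)(2/9)(1/8) = 0.022222.
Weighting by the prior gives 4/15 · 0.1 = 0.026667, 1/15 · 0.15556 = 0.01037, 2/15 · 0.13889 = 0.018519, 4/15 · 0.1 = 0.026667, 1/5 · 0.058333 = 0.011667, 1/15 · 0.022222 = 0.0014815; with total 0.09537.
Dividing through by the total gives posterior P(r = 1 | data) = 0.27961, P(r = 2 | data) = 0.10874, P(r = 5 | data) = 0.19417, P(r = 6 | data) = 0.27961, P(r = 7 | data) = 0.12233, P(r = 8 | data) = 0.015534.
The predictive probability is P(black next | data) = (1)(0.27961) + (6/7)(0.10874) + (3/7)(0.19417) + (2/7)(0.27961) + (1/7)(0.12233) + (0)(0.015534) = 0.5534.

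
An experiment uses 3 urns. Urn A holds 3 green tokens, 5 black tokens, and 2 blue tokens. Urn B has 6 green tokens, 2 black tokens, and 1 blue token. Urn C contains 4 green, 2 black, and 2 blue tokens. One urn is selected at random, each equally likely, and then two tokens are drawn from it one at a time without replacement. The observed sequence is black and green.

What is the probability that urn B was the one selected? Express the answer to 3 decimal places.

0.350

Under each hypothesis, the probability of the observed sequence is: P(data | urn A) = (5/10)(3/9) = 1/6; P(data | urn B) = (2/9)(6/8) = 1/6; P(data | urn C) = (2/8)(4/7) = 1/7.
Weighting by the prior gives 1/3 · 1/6 = 1/18, 1/3 · 1/6 = 1/18, 1/3 · 1/7 = 1/21; with total 10/63.
Therefore the posterior P(urn B | data) = (1/18) / (10/63) = 7/20.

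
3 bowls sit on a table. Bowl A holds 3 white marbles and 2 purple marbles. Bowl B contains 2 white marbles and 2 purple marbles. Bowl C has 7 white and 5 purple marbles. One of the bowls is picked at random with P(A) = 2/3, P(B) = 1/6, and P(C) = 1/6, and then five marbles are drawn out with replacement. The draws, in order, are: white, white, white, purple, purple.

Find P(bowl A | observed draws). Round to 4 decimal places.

The likelihood of the observed sequence under each hypothesis: P(data | bowl A) = (3/5)(3/5)(3/5)(2/5)(2/5) = 0.03456; P(data | bowl B) = (2/4)(2/4)(2/4)(2/4)(2/4) = 0.03125; P(data | bowl C) = (7/12)(7/12)(7/12)(5/12)(5/12) = 0.034461.
The prior-weighted likelihoods are 2/3 · 0.03456 = 0.02304, 1/6 · 0.03125 = 0.0052083, 1/6 · 0.034461 = 0.0057435; with total 0.033992.
By Bayes' rule, P(bowl A | data) = (0.02304) / (0.033992) = 0.67781.

0.6778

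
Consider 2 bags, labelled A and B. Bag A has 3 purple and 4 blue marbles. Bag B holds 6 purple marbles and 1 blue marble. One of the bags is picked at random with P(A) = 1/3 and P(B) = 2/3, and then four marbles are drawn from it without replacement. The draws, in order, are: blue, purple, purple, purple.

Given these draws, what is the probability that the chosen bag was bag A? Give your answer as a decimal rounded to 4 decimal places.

0.0909

The likelihood of the observed sequence under each hypothesis: P(data | bag A) = (4/7)(3/6)(2/5)(1/4) = 1/35; P(data | bag B) = (1/7)(6/6)(5/5)(4/4) = 1/7.
Weighting by the prior gives 1/3 · 1/35 = 1/105, 2/3 · 1/7 = 2/21; summing to 11/105.
By Bayes' rule, P(bag A | data) = (1/105) / (11/105) = 1/11.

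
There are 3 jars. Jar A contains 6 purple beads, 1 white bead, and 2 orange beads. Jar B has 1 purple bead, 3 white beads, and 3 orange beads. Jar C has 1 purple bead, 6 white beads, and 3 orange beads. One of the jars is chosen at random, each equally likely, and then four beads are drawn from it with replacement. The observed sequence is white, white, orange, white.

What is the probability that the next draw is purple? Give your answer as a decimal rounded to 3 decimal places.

0.116

The likelihood of the observed sequence under each hypothesis: P(data | jar A) = (1/9)(1/9)(2/9)(1/9) = 0.00030483; P(data | jar B) = (3/7)(3/7)(3/7)(3/7) = 0.033736; P(data | jar C) = (6/10)(6/10)(3/10)(6/10) = 0.0648.
The prior-weighted likelihoods are 1/3 · 0.00030483 = 0.00010161, 1/3 · 0.033736 = 0.011245, 1/3 · 0.0648 = 0.0216; summing to 0.032947.
The posterior is then P(jar A | data) = 0.0030841, P(jar B | data) = 0.34132, P(jar C | data) = 0.6556.
So P(purple next | data) = Σ P(purple next | H) P(H | data) = (2/3)(0.0030841) + (1/7)(0.34132) + (1/10)(0.6556) = 0.11638.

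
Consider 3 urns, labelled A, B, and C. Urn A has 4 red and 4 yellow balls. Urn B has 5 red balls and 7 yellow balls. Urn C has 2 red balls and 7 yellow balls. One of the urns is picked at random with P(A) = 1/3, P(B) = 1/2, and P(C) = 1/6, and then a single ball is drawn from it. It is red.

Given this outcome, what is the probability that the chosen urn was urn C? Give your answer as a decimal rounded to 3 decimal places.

The likelihood of this draw under each hypothesis: P(data | urn A) = (4/8) = 1/2; P(data | urn B) = (5/12) = 5/12; P(data | urn C) = (2/9) = 2/9.
Multiplying each by its prior: 1/3 · 1/2 = 1/6, 1/2 · 5/12 = 5/24, 1/6 · 2/9 = 1/27; these sum to 89/216.
So P(urn C | data) = (1/27) / (89/216) = 8/89.

0.090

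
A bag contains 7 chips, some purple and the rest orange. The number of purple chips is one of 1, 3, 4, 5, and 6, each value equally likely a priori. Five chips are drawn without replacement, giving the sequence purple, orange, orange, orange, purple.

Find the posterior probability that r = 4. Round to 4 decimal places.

0.3333

Under each hypothesis, the probability of the observed sequence is: P(data | r = 1) = (1/7)(6/6)(5/5)(4/4)(0/3) = 0; P(data | r = 3) = (3/7)(4/6)(3/5)(2/4)(2/3) = 2/35; P(data | r = 4) = (4/7)(3/6)(2/5)(1/4)(3/3) = 1/35; P(data | r = 5) = (5/7)(2/6)(1/5)(0/4) = 0; P(data | r = 6) = (6/7)(1/6)(0/5) = 0.
The prior-weighted likelihoods are 1/5 · 0 = 0, 1/5 · 2/35 = 2/175, 1/5 · 1/35 = 1/175, 1/5 · 0 = 0, 1/5 · 0 = 0; these sum to 3/175.
Hence P(r = 4 | data) = (1/175) / (3/175) = 1/3.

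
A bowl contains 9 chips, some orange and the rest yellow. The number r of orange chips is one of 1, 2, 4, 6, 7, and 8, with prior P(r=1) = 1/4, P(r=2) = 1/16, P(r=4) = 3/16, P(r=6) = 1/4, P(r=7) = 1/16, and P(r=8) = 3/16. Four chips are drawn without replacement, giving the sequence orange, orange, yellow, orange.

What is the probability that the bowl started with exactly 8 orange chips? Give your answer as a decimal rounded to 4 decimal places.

0.3123

Under each hypothesis, the probability of the observed sequence is: P(data | r = 1) = (1/9)(0/8) = 0; P(data | r = 2) = (2/9)(1/8)(7/7)(0/6) = 0; P(data | r = 4) = (4/9)(3/8)(5/7)(2/6) = 0.039683; P(data | r = 6) = (6/9)(5/8)(3/7)(4/6) = 0.11905; P(data | r = 7) = (7/9)(6/8)(2/7)(5/6) = 0.13889; P(data | r = 8) = (8/9)(7/8)(1/7)(6/6) = 0.11111.
Weighting by the prior gives 1/4 · 0 = 0, 1/16 · 0 = 0, 3/16 · 0.039683 = 0.0074405, 1/4 · 0.11905 = 0.029762, 1/16 · 0.13889 = 0.0086806, 3/16 · 0.11111 = 0.020833; these sum to 0.066716.
Therefore the posterior P(r = 8 | data) = (0.020833) / (0.066716) = 0.31227.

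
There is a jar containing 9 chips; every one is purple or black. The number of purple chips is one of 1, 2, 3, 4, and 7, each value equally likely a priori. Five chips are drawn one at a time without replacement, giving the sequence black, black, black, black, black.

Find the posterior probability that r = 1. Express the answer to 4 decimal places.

0.6667

Compute the likelihood of the observed sequence for each case: P(data | r = 1) = (8/9)(7/8)(6/7)(5/6)(4/5) = 4/9; P(data | r = 2) = (7/9)(6/8)(5/7)(4/6)(3/5) = 1/6; P(data | r = 3) = (6/9)(5/8)(4/7)(3/6)(2/5) = 1/21; P(data | r = 4) = (5/9)(4/8)(3/7)(2/6)(1/5) = 1/126; P(data | r = 7) = (2/9)(1/8)(0/7) = 0.
Multiplying each by its prior: 1/5 · 4/9 = 4/45, 1/5 · 1/6 = 1/30, 1/5 · 1/21 = 1/105, 1/5 · 1/126 = 1/630, 1/5 · 0 = 0; with total 2/15.
Hence P(r = 1 | data) = (4/45) / (2/15) = 2/3.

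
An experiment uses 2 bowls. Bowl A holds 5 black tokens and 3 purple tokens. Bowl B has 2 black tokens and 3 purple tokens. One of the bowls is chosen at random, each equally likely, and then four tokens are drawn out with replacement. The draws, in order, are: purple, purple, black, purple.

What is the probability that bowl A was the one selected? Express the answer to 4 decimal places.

Compute the likelihood of the observed sequence for each case: P(data | bowl A) = (3/8)(3/8)(5/8)(3/8) = 0.032959; P(data | bowl B) = (3/5)(3/5)(2/5)(3/5) = 0.0864.
The prior-weighted likelihoods are 1/2 · 0.032959 = 0.016479, 1/2 · 0.0864 = 0.0432; these sum to 0.059679.
By Bayes' rule, P(bowl A | data) = (0.016479) / (0.059679) = 0.27613.

0.2761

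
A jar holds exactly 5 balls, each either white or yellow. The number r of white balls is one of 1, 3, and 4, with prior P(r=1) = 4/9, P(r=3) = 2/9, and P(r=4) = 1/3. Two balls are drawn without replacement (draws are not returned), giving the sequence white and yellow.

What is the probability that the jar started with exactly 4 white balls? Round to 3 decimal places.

The likelihood of the observed sequence under each hypothesis: P(data | r = 1) = (1/5)(4/4) = 1/5; P(data | r = 3) = (3/5)(2/4) = 3/10; P(data | r = 4) = (4/5)(1/4) = 1/5.
Multiplying each by its prior: 4/9 · 1/5 = 4/45, 2/9 · 3/10 = 1/15, 1/3 · 1/5 = 1/15; summing to 2/9.
Therefore the posterior P(r = 4 | data) = (1/15) / (2/9) = 3/10.

0.300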